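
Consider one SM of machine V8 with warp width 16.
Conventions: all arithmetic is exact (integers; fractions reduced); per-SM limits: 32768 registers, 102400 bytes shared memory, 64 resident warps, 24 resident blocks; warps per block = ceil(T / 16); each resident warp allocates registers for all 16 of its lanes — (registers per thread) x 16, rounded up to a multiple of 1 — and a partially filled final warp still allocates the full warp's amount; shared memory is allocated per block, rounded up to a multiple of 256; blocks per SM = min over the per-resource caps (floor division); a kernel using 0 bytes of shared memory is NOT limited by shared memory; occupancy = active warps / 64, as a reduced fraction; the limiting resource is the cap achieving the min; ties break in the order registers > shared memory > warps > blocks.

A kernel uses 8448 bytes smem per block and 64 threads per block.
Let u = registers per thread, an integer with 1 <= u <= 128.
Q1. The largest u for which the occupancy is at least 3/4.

Answer: u = 42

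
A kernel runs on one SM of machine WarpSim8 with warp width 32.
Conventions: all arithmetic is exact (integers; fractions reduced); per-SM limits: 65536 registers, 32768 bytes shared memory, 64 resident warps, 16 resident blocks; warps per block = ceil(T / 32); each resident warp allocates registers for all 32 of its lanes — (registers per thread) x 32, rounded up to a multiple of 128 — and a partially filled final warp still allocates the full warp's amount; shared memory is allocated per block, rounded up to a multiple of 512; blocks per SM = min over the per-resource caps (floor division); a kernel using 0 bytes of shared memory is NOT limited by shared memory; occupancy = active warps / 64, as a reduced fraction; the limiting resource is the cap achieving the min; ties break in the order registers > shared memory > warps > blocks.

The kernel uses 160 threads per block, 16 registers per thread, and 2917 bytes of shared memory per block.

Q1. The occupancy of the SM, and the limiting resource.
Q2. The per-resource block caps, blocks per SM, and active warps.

Answer: occupancy 25/32, limited by shared memory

registers: 25 blocks
shared memory: 10 blocks
warps: 12 blocks
blocks: 16 blocks

Answer: 10 blocks, 50 active warps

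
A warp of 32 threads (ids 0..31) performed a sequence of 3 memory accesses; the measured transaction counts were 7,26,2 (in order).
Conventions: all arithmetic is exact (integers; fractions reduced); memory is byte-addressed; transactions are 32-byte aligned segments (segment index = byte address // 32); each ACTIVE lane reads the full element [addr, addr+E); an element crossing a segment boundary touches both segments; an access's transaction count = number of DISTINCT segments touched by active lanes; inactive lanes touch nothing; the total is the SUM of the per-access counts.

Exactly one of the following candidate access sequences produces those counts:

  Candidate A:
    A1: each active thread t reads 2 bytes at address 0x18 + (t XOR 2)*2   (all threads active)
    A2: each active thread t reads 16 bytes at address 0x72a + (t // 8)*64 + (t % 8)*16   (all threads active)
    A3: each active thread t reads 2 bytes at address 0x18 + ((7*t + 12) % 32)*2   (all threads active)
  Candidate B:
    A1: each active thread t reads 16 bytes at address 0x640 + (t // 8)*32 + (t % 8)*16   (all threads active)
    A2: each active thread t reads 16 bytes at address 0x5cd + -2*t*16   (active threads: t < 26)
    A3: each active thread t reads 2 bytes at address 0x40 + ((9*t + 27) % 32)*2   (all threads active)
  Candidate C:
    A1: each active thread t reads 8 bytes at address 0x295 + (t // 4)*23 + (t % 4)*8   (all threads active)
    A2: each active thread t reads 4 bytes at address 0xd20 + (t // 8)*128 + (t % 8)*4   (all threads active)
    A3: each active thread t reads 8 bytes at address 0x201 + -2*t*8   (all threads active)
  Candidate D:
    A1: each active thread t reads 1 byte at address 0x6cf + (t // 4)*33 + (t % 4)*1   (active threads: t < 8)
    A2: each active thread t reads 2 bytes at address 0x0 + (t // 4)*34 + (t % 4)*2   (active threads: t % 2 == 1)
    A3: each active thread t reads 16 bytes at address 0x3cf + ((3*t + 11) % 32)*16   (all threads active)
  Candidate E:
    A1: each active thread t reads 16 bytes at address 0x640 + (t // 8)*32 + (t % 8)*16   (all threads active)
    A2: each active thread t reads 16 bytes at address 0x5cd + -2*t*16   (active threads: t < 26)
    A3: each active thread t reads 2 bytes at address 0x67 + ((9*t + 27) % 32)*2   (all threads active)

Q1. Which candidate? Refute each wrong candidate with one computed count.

A: A1 gives 3 transactions, not 7
C: A2 gives 4 transactions, not 26
D: A1 gives 2 transactions, not 7
E: A3 gives 3 transactions, not 2
B: all counts match (7,26,2)

Answer: B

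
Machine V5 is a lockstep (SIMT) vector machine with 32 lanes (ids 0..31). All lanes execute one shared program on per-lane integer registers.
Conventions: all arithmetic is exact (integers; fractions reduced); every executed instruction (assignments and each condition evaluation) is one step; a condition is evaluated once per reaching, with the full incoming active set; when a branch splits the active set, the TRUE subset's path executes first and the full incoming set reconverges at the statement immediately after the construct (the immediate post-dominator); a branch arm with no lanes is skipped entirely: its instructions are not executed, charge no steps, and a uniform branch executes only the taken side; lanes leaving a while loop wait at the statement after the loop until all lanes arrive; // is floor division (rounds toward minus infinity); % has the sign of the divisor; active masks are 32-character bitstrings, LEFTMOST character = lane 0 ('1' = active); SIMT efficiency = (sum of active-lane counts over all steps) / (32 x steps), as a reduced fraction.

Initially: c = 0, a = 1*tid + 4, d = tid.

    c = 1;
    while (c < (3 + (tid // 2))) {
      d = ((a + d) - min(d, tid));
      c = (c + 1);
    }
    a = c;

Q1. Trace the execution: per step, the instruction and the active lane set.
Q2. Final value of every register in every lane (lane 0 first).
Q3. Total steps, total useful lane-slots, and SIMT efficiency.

step 0: c <- 1                       11111111111111111111111111111111
step 1: eval (c < (3 + (tid // 2)))  11111111111111111111111111111111
step 2: d <- ((a + d) - min(d, tid)) 11111111111111111111111111111111
step 3: c <- (c + 1)                 11111111111111111111111111111111
step 4: eval (c < (3 + (tid // 2)))  11111111111111111111111111111111
step 5: d <- ((a + d) - min(d, tid)) 11111111111111111111111111111111
step 6: c <- (c + 1)                 11111111111111111111111111111111
step 7: eval (c < (3 + (tid // 2)))  11111111111111111111111111111111
step 8: d <- ((a + d) - min(d, tid)) 00111111111111111111111111111111
step 9: c <- (c + 1)                 00111111111111111111111111111111
step 10: eval (c < (3 + (tid // 2)))  00111111111111111111111111111111
step 11: d <- ((a + d) - min(d, tid)) 00001111111111111111111111111111
step 12: c <- (c + 1)                 00001111111111111111111111111111
step 13: eval (c < (3 + (tid // 2)))  00001111111111111111111111111111
step 14: d <- ((a + d) - min(d, tid)) 00000011111111111111111111111111
step 15: c <- (c + 1)                 00000011111111111111111111111111
step 16: eval (c < (3 + (tid // 2)))  00000011111111111111111111111111
step 17: d <- ((a + d) - min(d, tid)) 00000000111111111111111111111111
step 18: c <- (c + 1)                 00000000111111111111111111111111
step 19: eval (c < (3 + (tid // 2)))  00000000111111111111111111111111
step 20: d <- ((a + d) - min(d, tid)) 00000000001111111111111111111111
step 21: c <- (c + 1)                 00000000001111111111111111111111
step 22: eval (c < (3 + (tid // 2)))  00000000001111111111111111111111
step 23: d <- ((a + d) - min(d, tid)) 00000000000011111111111111111111
step 24: c <- (c + 1)                 00000000000011111111111111111111
step 25: eval (c < (3 + (tid // 2)))  00000000000011111111111111111111
step 26: d <- ((a + d) - min(d, tid)) 00000000000000111111111111111111
step 27: c <- (c + 1)                 00000000000000111111111111111111
step 28: eval (c < (3 + (tid // 2)))  00000000000000111111111111111111
step 29: d <- ((a + d) - min(d, tid)) 00000000000000001111111111111111
step 30: c <- (c + 1)                 00000000000000001111111111111111
step 31: eval (c < (3 + (tid // 2)))  00000000000000001111111111111111
step 32: d <- ((a + d) - min(d, tid)) 00000000000000000011111111111111
step 33: c <- (c + 1)                 00000000000000000011111111111111
step 34: eval (c < (3 + (tid // 2)))  00000000000000000011111111111111
step 35: d <- ((a + d) - min(d, tid)) 00000000000000000000111111111111
step 36: c <- (c + 1)                 00000000000000000000111111111111
step 37: eval (c < (3 + (tid // 2)))  00000000000000000000111111111111
step 38: d <- ((a + d) - min(d, tid)) 00000000000000000000001111111111
step 39: c <- (c + 1)                 00000000000000000000001111111111
step 40: eval (c < (3 + (tid // 2)))  00000000000000000000001111111111
step 41: d <- ((a + d) - min(d, tid)) 00000000000000000000000011111111
step 42: c <- (c + 1)                 00000000000000000000000011111111
step 43: eval (c < (3 + (tid // 2)))  00000000000000000000000011111111
step 44: d <- ((a + d) - min(d, tid)) 00000000000000000000000000111111
step 45: c <- (c + 1)                 00000000000000000000000000111111
step 46: eval (c < (3 + (tid // 2)))  00000000000000000000000000111111
step 47: d <- ((a + d) - min(d, tid)) 00000000000000000000000000001111
step 48: c <- (c + 1)                 00000000000000000000000000001111
step 49: eval (c < (3 + (tid // 2)))  00000000000000000000000000001111
step 50: d <- ((a + d) - min(d, tid)) 00000000000000000000000000000011
step 51: c <- (c + 1)                 00000000000000000000000000000011
step 52: eval (c < (3 + (tid // 2)))  00000000000000000000000000000011
step 53: a <- c                       11111111111111111111111111111111

Answer: 54 steps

c: 3,3,4,4,5,5,6,6,7,7,8,8,9,9,10,10,11,11,12,12,13,13,14,14,15,15,16,16,17,17,18,18
a: 3,3,4,4,5,5,6,6,7,7,8,8,9,9,10,10,11,11,12,12,13,13,14,14,15,15,16,16,17,17,18,18
d: 8,9,14,15,20,21,26,27,32,33,38,39,44,45,50,51,56,57,62,63,68,69,74,75,80,81,86,87,92,93,98,99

steps = 54; useful = 1008; efficiency = 1008/1728 = 7/12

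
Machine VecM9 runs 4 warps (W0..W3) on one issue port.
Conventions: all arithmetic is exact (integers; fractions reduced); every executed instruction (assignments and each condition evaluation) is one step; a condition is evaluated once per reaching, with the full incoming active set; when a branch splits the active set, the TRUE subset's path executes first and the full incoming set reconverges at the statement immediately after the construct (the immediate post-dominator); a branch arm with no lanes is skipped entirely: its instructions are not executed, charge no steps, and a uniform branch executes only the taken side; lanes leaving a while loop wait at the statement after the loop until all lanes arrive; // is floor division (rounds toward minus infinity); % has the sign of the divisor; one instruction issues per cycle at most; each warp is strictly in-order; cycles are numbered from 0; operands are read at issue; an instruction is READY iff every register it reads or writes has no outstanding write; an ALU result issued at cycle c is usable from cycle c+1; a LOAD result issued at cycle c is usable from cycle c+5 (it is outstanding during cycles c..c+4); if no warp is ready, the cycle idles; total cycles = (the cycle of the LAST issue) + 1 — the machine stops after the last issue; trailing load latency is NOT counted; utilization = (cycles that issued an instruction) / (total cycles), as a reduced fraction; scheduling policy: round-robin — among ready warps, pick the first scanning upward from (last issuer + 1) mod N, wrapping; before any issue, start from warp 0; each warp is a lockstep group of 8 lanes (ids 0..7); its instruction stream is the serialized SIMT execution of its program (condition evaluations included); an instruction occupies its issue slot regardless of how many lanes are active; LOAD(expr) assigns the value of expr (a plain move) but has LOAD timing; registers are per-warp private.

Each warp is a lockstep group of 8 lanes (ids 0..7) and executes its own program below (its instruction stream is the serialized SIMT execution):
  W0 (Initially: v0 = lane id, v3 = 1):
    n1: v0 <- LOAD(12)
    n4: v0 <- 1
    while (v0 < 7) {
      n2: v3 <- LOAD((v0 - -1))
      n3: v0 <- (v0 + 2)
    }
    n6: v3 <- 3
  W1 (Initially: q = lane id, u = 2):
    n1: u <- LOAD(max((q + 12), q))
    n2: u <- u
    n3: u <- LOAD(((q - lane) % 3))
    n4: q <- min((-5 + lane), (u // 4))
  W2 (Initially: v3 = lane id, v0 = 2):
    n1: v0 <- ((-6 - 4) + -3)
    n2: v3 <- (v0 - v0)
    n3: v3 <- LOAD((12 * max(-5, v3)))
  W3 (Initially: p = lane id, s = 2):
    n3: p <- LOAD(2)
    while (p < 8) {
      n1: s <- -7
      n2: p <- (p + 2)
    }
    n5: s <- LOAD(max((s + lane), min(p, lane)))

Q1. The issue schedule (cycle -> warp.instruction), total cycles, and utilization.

cycle 0: W0.I0
cycle 1: W1.I0
cycle 2: W2.I0
cycle 3: W3.I0
cycle 4: W2.I1
cycle 5: W0.I1
cycle 6: W1.I1
cycle 7: W2.I2
cycle 8: W3.I1
cycle 9: W0.I2
cycle 10: W1.I2
cycle 11: W3.I2
cycle 12: W0.I3
cycle 13: W3.I3
cycle 14: W0.I4
cycle 15: W1.I3
cycle 16: W3.I4
cycle 17: W0.I5
cycle 18: W3.I5
cycle 19: W0.I6
cycle 20: W3.I6
cycle 21: W0.I7
cycle 22: W3.I7
cycle 23: W0.I8
cycle 24: W3.I8
cycle 25: W0.I9
cycle 26: W3.I9
cycle 27: W0.I10
cycle 28: W3.I10
cycle 29: W0.I11
cycle 30: W3.I11
cycle 31: W0.I12

Answer: 32 cycles, utilization 1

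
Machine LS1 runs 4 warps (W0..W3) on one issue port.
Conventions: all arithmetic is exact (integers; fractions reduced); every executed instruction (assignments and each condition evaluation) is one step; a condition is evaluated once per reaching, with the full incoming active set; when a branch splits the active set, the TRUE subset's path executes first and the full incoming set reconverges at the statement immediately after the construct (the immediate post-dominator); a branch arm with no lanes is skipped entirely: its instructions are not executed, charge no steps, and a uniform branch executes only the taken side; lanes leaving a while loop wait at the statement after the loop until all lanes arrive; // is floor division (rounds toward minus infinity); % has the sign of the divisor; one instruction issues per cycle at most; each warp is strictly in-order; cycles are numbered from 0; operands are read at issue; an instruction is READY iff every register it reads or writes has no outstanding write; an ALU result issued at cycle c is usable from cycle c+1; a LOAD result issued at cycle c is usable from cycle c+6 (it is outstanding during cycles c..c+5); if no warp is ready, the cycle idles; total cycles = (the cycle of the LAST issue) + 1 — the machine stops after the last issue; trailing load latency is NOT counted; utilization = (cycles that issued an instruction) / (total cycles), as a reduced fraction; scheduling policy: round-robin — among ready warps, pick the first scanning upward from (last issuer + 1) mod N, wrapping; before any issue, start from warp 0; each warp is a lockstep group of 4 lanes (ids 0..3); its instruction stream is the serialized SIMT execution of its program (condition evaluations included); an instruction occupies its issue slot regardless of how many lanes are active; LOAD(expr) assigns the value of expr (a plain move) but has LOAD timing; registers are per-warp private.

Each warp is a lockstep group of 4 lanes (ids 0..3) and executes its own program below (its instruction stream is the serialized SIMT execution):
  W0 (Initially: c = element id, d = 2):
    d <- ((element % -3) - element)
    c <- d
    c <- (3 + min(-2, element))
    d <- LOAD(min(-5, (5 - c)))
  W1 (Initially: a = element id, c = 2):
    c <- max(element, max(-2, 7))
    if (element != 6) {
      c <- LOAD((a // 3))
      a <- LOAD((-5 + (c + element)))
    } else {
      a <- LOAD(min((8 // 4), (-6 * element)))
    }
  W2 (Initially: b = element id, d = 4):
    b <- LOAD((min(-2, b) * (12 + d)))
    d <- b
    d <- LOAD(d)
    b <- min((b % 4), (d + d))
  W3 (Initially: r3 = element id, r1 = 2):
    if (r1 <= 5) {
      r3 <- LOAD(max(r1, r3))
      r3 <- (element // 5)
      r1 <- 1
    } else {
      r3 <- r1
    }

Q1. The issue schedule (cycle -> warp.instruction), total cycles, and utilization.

cycle 0: W0.I0
cycle 1: W1.I0
cycle 2: W2.I0
cycle 3: W3.I0
cycle 4: W0.I1
cycle 5: W1.I1
cycle 6: W3.I1
cycle 7: W0.I2
cycle 8: W1.I2
cycle 9: W2.I1
cycle 10: W0.I3
cycle 11: W2.I2
cycle 12: W3.I2
cycle 13: W3.I3
cycle 14: W1.I3
cycle 15: idle
cycle 16: idle
cycle 17: W2.I3

Answer: 18 cycles, utilization 8/9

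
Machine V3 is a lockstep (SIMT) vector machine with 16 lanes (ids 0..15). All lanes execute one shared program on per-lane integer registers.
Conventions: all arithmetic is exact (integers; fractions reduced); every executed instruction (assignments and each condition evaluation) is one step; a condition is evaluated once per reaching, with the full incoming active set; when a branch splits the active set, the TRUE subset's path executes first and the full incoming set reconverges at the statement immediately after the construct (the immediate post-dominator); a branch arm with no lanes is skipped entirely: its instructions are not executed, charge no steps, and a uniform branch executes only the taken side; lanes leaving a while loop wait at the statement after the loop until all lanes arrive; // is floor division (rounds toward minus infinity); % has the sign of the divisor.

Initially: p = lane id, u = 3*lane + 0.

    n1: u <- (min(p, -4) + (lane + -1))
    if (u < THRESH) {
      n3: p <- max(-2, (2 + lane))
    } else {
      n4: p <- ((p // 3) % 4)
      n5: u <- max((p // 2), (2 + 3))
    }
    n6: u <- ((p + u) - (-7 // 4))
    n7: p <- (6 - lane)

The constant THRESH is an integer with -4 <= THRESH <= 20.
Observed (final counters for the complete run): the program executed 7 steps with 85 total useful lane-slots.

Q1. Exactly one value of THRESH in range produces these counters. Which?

Answer: THRESH = 6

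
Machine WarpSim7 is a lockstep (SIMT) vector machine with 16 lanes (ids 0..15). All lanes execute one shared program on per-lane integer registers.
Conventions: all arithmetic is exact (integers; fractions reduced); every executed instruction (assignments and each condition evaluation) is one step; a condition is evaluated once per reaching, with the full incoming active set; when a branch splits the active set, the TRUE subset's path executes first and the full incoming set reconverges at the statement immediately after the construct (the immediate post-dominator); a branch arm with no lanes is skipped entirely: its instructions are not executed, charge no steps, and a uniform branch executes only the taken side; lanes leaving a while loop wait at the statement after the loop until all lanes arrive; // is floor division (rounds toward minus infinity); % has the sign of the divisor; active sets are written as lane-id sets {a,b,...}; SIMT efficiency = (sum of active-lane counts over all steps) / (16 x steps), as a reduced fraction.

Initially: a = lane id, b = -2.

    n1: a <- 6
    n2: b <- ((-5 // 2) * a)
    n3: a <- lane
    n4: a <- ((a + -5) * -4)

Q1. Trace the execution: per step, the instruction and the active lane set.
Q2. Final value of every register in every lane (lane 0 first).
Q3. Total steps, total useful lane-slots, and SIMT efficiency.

step 0: a <- 6                       {0,1,2,3,4,5,6,7,8,9,10,11,12,13,14,15}
step 1: b <- ((-5 // 2) * a)         {0,1,2,3,4,5,6,7,8,9,10,11,12,13,14,15}
step 2: a <- lane                    {0,1,2,3,4,5,6,7,8,9,10,11,12,13,14,15}
step 3: a <- ((a + -5) * -4)         {0,1,2,3,4,5,6,7,8,9,10,11,12,13,14,15}

Answer: 4 steps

a: 20,16,12,8,4,0,-4,-8,-12,-16,-20,-24,-28,-32,-36,-40
b: -18,-18,-18,-18,-18,-18,-18,-18,-18,-18,-18,-18,-18,-18,-18,-18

steps = 4; useful = 64; efficiency = 64/64 = 1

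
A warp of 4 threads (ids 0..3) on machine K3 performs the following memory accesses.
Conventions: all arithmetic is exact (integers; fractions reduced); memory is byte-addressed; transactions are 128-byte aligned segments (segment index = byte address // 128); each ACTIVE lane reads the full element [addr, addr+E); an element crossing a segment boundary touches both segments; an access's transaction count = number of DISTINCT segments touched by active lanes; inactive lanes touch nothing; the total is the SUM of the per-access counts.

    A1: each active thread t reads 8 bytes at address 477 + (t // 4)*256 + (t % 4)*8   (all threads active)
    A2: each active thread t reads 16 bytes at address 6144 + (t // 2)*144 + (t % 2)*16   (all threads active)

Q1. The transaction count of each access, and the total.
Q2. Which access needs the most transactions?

A1: 1 transaction
A2: 2 transactions

Answer: 1,2; total 3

Answer: A2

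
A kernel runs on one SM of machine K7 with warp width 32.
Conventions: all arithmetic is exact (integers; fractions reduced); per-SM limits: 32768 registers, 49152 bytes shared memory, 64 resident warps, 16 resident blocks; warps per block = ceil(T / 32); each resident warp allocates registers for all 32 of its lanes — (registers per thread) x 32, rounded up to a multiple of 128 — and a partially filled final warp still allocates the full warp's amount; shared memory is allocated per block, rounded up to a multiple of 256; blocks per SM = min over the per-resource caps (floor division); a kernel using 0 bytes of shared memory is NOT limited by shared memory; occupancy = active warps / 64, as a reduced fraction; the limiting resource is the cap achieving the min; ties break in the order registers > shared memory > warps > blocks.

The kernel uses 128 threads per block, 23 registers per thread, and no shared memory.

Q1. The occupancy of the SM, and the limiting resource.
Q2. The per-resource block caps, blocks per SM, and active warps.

Answer: occupancy 5/8, limited by registers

registers: 10 blocks
shared memory: no limit (kernel uses none)
warps: 16 blocks
blocks: 16 blocks

Answer: 10 blocks, 40 active warps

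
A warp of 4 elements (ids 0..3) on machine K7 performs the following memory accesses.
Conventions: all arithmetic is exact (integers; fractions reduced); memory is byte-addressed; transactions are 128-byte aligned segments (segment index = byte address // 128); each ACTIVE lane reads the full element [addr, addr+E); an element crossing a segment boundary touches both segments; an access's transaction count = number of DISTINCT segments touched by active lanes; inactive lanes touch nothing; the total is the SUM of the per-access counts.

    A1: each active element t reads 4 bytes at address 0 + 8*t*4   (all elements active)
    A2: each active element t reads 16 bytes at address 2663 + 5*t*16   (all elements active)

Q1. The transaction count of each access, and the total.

A1: 1 transaction
A2: 3 transactions

Answer: 1,3; total 4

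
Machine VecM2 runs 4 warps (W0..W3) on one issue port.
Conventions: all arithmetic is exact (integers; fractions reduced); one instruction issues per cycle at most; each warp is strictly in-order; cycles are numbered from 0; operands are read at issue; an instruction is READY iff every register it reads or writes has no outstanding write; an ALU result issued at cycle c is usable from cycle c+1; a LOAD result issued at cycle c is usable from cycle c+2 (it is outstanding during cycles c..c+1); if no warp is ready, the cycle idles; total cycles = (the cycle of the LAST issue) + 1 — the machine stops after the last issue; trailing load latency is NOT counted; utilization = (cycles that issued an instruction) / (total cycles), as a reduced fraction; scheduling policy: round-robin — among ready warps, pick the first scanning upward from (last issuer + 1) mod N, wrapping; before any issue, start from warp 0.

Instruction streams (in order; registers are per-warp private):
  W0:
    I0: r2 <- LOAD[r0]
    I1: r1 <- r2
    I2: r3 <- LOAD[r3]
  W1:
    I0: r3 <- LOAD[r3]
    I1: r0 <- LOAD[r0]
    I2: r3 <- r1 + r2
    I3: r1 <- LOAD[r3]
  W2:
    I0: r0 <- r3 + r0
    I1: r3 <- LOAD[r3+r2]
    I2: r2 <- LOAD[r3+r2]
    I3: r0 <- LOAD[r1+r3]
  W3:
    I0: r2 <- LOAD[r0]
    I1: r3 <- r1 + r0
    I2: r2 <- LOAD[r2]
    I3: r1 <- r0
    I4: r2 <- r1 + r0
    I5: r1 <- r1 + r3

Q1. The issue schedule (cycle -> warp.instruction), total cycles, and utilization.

cycle 0: W0.I0
cycle 1: W1.I0
cycle 2: W2.I0
cycle 3: W3.I0
cycle 4: W0.I1
cycle 5: W1.I1
cycle 6: W2.I1
cycle 7: W3.I1
cycle 8: W0.I2
cycle 9: W1.I2
cycle 10: W2.I2
cycle 11: W3.I2
cycle 12: W1.I3
cycle 13: W2.I3
cycle 14: W3.I3
cycle 15: W3.I4
cycle 16: W3.I5

Answer: 17 cycles, utilization 1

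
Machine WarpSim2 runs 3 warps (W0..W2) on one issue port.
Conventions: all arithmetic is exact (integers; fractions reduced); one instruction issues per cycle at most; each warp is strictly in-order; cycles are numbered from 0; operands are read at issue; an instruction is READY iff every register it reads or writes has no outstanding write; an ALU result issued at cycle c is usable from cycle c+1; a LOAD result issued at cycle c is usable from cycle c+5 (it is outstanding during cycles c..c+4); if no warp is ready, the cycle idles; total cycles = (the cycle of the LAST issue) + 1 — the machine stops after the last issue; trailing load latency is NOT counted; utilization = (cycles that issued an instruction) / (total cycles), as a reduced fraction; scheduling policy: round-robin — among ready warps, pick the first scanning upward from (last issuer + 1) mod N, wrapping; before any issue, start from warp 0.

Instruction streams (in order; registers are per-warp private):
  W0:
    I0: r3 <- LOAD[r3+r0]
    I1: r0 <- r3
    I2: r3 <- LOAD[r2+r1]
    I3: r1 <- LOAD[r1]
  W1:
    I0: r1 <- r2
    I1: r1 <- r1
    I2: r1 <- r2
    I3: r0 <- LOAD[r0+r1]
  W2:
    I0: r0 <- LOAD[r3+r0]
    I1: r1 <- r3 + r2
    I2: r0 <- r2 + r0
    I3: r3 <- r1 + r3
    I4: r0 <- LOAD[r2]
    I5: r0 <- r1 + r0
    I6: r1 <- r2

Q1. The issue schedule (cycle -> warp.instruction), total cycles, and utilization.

cycle 0: W0.I0
cycle 1: W1.I0
cycle 2: W2.I0
cycle 3: W1.I1
cycle 4: W2.I1
cycle 5: W0.I1
cycle 6: W1.I2
cycle 7: W2.I2
cycle 8: W0.I2
cycle 9: W1.I3
cycle 10: W2.I3
cycle 11: W0.I3
cycle 12: W2.I4
cycle 13: idle
cycle 14: idle
cycle 15: idle
cycle 16: idle
cycle 17: W2.I5
cycle 18: W2.I6

Answer: 19 cycles, utilization 15/19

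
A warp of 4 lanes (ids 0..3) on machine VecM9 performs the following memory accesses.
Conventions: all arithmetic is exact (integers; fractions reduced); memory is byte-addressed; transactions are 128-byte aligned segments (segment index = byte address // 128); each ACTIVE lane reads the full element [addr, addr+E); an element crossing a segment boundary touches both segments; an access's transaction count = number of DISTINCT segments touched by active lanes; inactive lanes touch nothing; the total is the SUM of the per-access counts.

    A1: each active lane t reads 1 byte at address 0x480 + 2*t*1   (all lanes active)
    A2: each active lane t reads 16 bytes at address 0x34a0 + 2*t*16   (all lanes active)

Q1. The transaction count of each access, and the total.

A1: 1 transaction
A2: 2 transactions

Answer: 1,2; total 3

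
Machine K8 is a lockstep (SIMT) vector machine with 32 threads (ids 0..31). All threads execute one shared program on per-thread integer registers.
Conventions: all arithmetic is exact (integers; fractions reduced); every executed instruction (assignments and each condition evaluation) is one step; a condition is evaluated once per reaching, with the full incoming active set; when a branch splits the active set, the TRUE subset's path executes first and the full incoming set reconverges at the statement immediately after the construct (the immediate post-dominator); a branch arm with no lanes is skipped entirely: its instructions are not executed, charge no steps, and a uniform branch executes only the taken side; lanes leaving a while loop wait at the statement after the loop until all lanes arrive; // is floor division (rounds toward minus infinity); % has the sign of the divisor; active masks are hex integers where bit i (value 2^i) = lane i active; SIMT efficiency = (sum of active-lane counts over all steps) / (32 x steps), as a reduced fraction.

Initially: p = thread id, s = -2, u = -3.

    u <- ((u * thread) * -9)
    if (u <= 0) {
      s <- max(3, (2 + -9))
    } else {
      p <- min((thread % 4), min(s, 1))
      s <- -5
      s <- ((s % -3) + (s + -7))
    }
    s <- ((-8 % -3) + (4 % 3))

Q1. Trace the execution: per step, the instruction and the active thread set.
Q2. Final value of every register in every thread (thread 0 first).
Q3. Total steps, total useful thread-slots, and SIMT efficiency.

step 0: u <- ((u * thread) * -9)     0xffffffff
step 1: eval (u <= 0)                0xffffffff
step 2: s <- max(3, (2 + -9))        0x00000001
step 3: p <- min((thread % 4), min(s, 1)) 0xfffffffe
step 4: s <- -5                      0xfffffffe
step 5: s <- ((s % -3) + (s + -7))   0xfffffffe
step 6: s <- ((-8 % -3) + (4 % 3))   0xffffffff

Answer: 7 steps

p: 0,-2,-2,-2,-2,-2,-2,-2,-2,-2,-2,-2,-2,-2,-2,-2,-2,-2,-2,-2,-2,-2,-2,-2,-2,-2,-2,-2,-2,-2,-2,-2
s: -1,-1,-1,-1,-1,-1,-1,-1,-1,-1,-1,-1,-1,-1,-1,-1,-1,-1,-1,-1,-1,-1,-1,-1,-1,-1,-1,-1,-1,-1,-1,-1
u: 0,27,54,81,108,135,162,189,216,243,270,297,324,351,378,405,432,459,486,513,540,567,594,621,648,675,702,729,756,783,810,837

steps = 7; useful = 190; efficiency = 190/224 = 95/112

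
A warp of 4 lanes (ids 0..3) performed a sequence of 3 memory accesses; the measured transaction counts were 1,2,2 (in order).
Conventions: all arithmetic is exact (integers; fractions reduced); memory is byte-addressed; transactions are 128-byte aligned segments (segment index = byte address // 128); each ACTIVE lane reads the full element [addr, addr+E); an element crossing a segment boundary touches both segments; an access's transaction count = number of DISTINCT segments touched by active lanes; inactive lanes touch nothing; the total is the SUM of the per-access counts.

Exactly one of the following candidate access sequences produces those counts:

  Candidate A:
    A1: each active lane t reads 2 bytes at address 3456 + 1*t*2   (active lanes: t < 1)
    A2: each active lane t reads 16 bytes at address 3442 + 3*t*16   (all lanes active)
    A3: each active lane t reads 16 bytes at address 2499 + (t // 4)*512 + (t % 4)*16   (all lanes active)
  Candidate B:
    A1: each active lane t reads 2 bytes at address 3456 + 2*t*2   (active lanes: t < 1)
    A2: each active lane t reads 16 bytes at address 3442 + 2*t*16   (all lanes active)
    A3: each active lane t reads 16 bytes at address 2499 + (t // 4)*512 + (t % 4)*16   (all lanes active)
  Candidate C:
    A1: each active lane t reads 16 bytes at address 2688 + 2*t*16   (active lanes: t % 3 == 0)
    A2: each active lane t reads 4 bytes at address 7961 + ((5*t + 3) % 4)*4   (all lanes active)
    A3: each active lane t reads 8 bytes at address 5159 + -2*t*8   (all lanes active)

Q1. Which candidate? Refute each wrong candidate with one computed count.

A: A2 gives 3 transactions, not 2
C: A2 gives 1 transaction, not 2
B: all counts match (1,2,2)

Answer: B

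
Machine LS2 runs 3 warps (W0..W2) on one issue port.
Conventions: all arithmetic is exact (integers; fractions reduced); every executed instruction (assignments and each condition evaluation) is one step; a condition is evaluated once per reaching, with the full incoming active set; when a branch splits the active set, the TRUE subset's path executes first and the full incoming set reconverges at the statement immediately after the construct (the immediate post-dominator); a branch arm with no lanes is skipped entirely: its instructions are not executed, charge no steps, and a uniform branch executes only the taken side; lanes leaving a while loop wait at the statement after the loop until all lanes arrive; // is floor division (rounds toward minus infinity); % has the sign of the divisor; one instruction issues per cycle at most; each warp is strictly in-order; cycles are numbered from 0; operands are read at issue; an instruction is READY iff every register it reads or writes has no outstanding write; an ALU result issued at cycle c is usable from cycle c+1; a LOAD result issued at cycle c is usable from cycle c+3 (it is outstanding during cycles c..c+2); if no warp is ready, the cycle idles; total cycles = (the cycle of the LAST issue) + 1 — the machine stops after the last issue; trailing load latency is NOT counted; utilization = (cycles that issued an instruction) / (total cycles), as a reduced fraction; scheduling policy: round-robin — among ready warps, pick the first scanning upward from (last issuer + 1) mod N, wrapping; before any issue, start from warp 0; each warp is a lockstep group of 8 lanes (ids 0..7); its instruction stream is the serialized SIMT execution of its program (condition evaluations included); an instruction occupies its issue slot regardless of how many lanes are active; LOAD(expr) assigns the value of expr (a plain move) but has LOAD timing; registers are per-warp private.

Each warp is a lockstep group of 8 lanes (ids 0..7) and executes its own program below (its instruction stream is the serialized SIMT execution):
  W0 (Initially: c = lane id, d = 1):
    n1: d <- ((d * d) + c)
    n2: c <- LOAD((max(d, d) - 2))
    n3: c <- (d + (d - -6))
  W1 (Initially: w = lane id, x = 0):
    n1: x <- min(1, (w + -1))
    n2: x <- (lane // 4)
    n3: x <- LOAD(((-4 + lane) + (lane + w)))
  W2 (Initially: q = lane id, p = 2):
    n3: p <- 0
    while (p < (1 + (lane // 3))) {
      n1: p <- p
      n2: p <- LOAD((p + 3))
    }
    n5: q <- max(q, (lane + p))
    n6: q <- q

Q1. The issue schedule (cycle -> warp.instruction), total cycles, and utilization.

cycle 0: W0.I0
cycle 1: W1.I0
cycle 2: W2.I0
cycle 3: W0.I1
cycle 4: W1.I1
cycle 5: W2.I1
cycle 6: W0.I2
cycle 7: W1.I2
cycle 8: W2.I2
cycle 9: W2.I3
cycle 10: idle
cycle 11: idle
cycle 12: W2.I4
cycle 13: W2.I5
cycle 14: W2.I6

Answer: 15 cycles, utilization 13/15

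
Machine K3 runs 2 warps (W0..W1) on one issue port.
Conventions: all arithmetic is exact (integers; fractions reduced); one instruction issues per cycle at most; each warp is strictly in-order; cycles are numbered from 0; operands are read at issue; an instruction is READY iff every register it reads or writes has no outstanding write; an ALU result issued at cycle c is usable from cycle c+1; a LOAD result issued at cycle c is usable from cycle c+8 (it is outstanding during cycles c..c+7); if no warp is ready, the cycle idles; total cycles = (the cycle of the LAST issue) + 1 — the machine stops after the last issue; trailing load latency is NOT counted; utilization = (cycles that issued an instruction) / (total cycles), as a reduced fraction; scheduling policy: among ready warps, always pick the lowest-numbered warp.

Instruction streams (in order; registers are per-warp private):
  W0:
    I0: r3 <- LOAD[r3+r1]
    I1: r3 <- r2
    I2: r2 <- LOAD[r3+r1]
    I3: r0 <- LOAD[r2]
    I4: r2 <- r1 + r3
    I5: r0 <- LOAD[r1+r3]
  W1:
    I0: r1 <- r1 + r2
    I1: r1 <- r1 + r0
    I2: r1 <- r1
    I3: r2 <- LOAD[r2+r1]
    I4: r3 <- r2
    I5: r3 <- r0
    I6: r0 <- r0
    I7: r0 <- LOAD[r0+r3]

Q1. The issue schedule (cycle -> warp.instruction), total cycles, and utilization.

cycle 0: W0.I0
cycle 1: W1.I0
cycle 2: W1.I1
cycle 3: W1.I2
cycle 4: W1.I3
cycle 5: idle
cycle 6: idle
cycle 7: idle
cycle 8: W0.I1
cycle 9: W0.I2
cycle 10: idle
cycle 11: idle
cycle 12: W1.I4
cycle 13: W1.I5
cycle 14: W1.I6
cycle 15: W1.I7
cycle 16: idle
cycle 17: W0.I3
cycle 18: W0.I4
cycle 19: idle
cycle 20: idle
cycle 21: idle
cycle 22: idle
cycle 23: idle
cycle 24: idle
cycle 25: W0.I5

Answer: 26 cycles, utilization 7/13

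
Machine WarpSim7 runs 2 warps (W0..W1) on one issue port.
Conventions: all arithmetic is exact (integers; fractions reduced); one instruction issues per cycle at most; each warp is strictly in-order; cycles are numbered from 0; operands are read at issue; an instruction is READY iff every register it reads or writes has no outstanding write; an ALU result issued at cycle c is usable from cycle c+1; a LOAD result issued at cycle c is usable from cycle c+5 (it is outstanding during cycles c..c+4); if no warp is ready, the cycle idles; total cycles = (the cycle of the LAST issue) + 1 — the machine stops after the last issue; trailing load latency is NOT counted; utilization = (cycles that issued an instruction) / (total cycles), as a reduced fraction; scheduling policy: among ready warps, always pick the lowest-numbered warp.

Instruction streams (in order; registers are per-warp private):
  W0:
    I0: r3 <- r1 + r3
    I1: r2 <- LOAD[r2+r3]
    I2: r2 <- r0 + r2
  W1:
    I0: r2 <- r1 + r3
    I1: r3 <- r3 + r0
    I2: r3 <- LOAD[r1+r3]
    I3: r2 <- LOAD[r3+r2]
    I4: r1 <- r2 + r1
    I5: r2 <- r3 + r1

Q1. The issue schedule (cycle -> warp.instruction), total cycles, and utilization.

cycle 0: W0.I0
cycle 1: W0.I1
cycle 2: W1.I0
cycle 3: W1.I1
cycle 4: W1.I2
cycle 5: idle
cycle 6: W0.I2
cycle 7: idle
cycle 8: idle
cycle 9: W1.I3
cycle 10: idle
cycle 11: idle
cycle 12: idle
cycle 13: idle
cycle 14: W1.I4
cycle 15: W1.I5

Answer: 16 cycles, utilization 9/16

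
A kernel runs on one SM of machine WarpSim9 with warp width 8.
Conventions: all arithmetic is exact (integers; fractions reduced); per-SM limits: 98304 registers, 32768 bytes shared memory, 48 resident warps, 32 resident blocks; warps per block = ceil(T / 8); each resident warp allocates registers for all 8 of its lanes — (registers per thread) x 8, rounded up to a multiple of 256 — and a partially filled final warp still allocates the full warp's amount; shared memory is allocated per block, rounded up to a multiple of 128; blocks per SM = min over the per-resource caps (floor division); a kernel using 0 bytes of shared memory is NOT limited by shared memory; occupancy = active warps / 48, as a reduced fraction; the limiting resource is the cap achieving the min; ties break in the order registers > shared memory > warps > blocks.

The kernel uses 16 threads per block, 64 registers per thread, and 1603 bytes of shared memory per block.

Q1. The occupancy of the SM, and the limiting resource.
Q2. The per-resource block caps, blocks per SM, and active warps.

Answer: occupancy 19/24, limited by shared memory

registers: 96 blocks
shared memory: 19 blocks
warps: 24 blocks
blocks: 32 blocks

Answer: 19 blocks, 38 active warps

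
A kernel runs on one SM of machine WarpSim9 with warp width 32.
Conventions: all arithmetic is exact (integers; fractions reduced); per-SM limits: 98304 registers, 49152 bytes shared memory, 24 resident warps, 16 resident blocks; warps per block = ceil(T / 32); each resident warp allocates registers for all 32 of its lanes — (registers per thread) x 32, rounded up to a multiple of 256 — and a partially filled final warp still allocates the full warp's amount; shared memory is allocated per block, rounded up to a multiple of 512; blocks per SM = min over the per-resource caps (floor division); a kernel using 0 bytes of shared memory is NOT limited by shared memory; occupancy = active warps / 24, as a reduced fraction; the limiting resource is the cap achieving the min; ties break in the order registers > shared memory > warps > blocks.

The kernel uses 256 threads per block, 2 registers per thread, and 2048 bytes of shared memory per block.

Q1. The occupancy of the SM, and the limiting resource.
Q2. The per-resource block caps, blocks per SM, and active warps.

Answer: occupancy 1, limited by warps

registers: 48 blocks
shared memory: 24 blocks
warps: 3 blocks
blocks: 16 blocks

Answer: 3 blocks, 24 active warps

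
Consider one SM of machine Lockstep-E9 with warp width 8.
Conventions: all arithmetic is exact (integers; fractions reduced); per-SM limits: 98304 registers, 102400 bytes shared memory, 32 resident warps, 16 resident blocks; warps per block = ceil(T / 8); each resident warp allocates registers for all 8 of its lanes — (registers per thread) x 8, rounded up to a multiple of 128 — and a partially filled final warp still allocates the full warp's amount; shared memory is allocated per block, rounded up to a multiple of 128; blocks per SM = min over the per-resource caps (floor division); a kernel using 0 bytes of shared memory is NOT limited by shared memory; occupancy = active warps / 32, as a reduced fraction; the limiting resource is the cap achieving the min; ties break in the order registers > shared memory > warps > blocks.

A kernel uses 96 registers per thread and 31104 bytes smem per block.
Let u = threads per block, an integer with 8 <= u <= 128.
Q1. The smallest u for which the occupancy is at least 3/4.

Answer: u = 57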